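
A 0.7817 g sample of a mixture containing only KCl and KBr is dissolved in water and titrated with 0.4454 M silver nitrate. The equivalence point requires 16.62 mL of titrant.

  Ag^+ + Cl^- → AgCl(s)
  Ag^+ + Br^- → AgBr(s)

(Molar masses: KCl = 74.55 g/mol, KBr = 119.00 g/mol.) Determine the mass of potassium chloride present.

0.1664 g

n(AgNO3) = 0.01662 × 0.4454 = 7.403 × 10^-3 mol
Let x = n(KCl), y = n(KBr).
Titrant: 1x + 1y = 7.403 × 10^-3;  mass: 74.55x + 119.00y = 0.7817
Solving, x = 2.232 × 10^-3 mol, y = 5.171 × 10^-3 mol
mass of KCl = 2.232 × 10^-3 × 74.55 = 0.1664 g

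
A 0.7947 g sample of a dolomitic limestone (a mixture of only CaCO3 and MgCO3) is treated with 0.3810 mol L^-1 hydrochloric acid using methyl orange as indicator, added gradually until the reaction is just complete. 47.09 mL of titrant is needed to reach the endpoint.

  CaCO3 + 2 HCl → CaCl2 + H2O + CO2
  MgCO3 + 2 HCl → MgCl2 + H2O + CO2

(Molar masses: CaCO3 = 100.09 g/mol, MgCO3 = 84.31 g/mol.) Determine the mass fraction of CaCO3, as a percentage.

n(HCl) = 0.04709 × 0.3810 = 0.01794 mol
Let x = n(CaCO3), y = n(MgCO3).
Titrant: 2x + 2y = 0.01794;  mass: 100.09x + 84.31y = 0.7947
Solving, x = 2.433 × 10^-3 mol, y = 6.538 × 10^-3 mol
mass of CaCO3 = 2.433 × 10^-3 × 100.09 = 0.2435 g
% CaCO3 = 0.2435 / 0.7947 × 100 = 30.64 %

30.64 %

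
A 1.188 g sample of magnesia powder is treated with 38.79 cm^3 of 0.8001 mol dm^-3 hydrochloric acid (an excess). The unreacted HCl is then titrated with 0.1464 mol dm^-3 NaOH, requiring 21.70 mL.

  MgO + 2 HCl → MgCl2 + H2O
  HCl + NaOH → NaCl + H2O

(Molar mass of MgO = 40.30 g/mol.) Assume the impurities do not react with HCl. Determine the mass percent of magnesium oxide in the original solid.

n(HCl) added = 0.03879 × 0.8001 = 0.03104 mol
n(NaOH) used in back-titration = 0.02170 × 0.1464 = 3.177 × 10^-3 mol
n(HCl) left over = 3.177 × 10^-3 mol (1:1 ratio)
n(HCl) consumed by analyte = 0.03104 − 3.177 × 10^-3 = 0.02786 mol
From the 1:2 ratio, n(MgO) = 1/2 × 0.02786 = 0.01393 mol
mass of MgO = 0.01393 × 40.30 = 0.5614 g
% MgO = 0.5614 / 1.188 × 100 = 47.25 %

47.25 %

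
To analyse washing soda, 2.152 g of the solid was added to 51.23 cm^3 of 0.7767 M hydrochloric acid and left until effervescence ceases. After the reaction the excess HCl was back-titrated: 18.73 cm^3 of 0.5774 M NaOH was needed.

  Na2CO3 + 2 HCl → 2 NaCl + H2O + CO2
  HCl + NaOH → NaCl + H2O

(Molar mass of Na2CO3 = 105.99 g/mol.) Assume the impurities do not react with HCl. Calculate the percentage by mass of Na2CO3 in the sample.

n(HCl) added = 0.05123 × 0.7767 = 0.03979 mol
n(NaOH) used in back-titration = 0.01873 × 0.5774 = 0.01081 mol
n(HCl) left over = 0.01081 mol (1:1 ratio)
n(HCl) consumed by analyte = 0.03979 − 0.01081 = 0.02898 mol
From the 1:2 ratio, n(Na2CO3) = 1/2 × 0.02898 = 0.01449 mol
mass of Na2CO3 = 0.01449 × 105.99 = 1.536 g
% Na2CO3 = 1.536 / 2.152 × 100 = 71.36 %

71.36 %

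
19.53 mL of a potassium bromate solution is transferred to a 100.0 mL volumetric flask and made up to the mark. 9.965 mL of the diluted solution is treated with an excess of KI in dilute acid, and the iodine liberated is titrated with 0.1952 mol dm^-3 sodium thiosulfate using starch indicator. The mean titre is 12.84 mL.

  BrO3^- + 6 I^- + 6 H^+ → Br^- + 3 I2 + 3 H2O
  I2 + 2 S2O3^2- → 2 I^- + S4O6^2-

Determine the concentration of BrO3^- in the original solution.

n(S2O3^2-) = 0.01284 × 0.1952 = 2.506 × 10^-3 mol
n(I2) = n(S2O3^2-)/2 = 1.253 × 10^-3 mol
From the 1:3 ratio, n(BrO3^-) in the aliquot = 1/3 × 1.253 × 10^-3 = 4.177 × 10^-4 mol
[BrO3^-]_dilute = 4.177 × 10^-4 / 0.009965 = 0.04192 mol/L
[BrO3^-]_original = 0.04192 × 100.0/19.53 = 0.2146 mol/L

0.2146 mol/L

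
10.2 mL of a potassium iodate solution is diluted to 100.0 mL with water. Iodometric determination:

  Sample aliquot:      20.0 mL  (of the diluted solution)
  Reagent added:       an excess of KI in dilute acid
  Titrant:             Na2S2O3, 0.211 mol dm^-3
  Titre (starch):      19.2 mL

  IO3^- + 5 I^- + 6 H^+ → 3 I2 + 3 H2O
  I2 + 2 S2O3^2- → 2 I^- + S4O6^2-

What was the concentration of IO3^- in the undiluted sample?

0.331 mol/L

n(S2O3^2-) = 0.0192 × 0.211 = 4.05 × 10^-3 mol
n(I2) = n(S2O3^2-)/2 = 2.03 × 10^-3 mol
From the 1:3 ratio, n(IO3^-) in the aliquot = 1/3 × 2.03 × 10^-3 = 6.75 × 10^-4 mol
[IO3^-]_dilute = 6.75 × 10^-4 / 0.0200 = 0.0338 mol/L
[IO3^-]_original = 0.0338 × 100.0/10.2 = 0.331 mol/L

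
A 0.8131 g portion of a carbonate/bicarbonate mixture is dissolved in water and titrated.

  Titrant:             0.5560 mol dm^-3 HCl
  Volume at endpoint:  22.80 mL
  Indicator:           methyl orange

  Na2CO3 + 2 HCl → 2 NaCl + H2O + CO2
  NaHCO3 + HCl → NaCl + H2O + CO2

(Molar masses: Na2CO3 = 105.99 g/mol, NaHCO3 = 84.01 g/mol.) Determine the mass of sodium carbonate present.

n(HCl) = 0.02280 × 0.5560 = 0.01268 mol
Let x = n(Na2CO3), y = n(NaHCO3).
Titrant: 2x + 1y = 0.01268;  mass: 105.99x + 84.01y = 0.8131
Solving, x = 4.061 × 10^-3 mol, y = 4.556 × 10^-3 mol
mass of Na2CO3 = 4.061 × 10^-3 × 105.99 = 0.4304 g

0.4304 g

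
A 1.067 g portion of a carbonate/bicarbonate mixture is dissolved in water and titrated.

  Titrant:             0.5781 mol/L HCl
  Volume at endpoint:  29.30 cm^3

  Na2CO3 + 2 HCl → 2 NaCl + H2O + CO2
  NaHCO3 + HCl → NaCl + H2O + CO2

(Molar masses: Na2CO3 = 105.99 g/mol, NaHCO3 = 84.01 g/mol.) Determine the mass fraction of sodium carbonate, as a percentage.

57.01 %

n(HCl) = 0.02930 × 0.5781 = 0.01694 mol
Let x = n(Na2CO3), y = n(NaHCO3).
Titrant: 2x + 1y = 0.01694;  mass: 105.99x + 84.01y = 1.067
Solving, x = 5.739 × 10^-3 mol, y = 5.460 × 10^-3 mol
mass of Na2CO3 = 5.739 × 10^-3 × 105.99 = 0.6083 g
% Na2CO3 = 0.6083 / 1.067 × 100 = 57.01 %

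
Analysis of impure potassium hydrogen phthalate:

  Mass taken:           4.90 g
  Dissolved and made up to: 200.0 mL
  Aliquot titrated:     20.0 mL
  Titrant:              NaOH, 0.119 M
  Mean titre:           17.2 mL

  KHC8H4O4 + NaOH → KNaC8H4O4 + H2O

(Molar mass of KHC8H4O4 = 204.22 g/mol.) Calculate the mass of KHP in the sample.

4.18 g

n(NaOH) per titration = 0.0172 × 0.119 = 2.05 × 10^-3 mol
n(KHC8H4O4) in each aliquot = 2.05 × 10^-3 mol (1:1 ratio)
n(KHC8H4O4) in the whole flask = 2.05 × 10^-3 × 200.0/20.0 = 0.0205 mol
mass of KHC8H4O4 = 0.0205 × 204.22 = 4.18 g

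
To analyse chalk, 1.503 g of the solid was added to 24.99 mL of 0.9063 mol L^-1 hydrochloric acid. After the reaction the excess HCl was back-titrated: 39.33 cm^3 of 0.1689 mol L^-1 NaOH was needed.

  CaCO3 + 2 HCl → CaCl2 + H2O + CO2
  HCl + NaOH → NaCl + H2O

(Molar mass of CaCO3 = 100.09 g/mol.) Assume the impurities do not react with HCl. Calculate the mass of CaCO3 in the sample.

0.8010 g

n(HCl) added = 0.02499 × 0.9063 = 0.02265 mol
n(NaOH) used in back-titration = 0.03933 × 0.1689 = 6.643 × 10^-3 mol
n(HCl) left over = 6.643 × 10^-3 mol (1:1 ratio)
n(HCl) consumed by analyte = 0.02265 − 6.643 × 10^-3 = 0.01601 mol
From the 1:2 ratio, n(CaCO3) = 1/2 × 0.01601 = 8.003 × 10^-3 mol
mass of CaCO3 = 8.003 × 10^-3 × 100.09 = 0.8010 g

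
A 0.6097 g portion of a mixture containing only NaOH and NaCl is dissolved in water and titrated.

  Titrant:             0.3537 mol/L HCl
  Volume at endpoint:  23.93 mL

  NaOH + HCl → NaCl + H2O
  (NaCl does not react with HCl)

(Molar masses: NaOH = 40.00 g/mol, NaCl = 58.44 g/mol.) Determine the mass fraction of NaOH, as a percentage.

55.53 %

n(HCl) = 0.02393 × 0.3537 = 8.464 × 10^-3 mol
Let x = n(NaOH), y = n(NaCl).
Titrant: 1x = 8.464 × 10^-3;  mass: 40.00x + 58.44y = 0.6097
Solving, x = 8.464 × 10^-3 mol, y = 4.640 × 10^-3 mol
mass of NaOH = 8.464 × 10^-3 × 40.00 = 0.3386 g
% NaOH = 0.3386 / 0.6097 × 100 = 55.53 %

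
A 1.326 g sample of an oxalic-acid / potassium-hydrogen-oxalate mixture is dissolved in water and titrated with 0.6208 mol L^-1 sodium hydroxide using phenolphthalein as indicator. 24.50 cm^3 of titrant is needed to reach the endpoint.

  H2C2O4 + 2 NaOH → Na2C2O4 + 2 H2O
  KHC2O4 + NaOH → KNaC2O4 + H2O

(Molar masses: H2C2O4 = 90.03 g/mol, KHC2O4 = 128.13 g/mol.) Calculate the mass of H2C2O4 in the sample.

n(NaOH) = 0.02450 × 0.6208 = 0.01521 mol
Let x = n(H2C2O4), y = n(KHC2O4).
Titrant: 2x + 1y = 0.01521;  mass: 90.03x + 128.13y = 1.326
Solving, x = 3.747 × 10^-3 mol, y = 7.716 × 10^-3 mol
mass of H2C2O4 = 3.747 × 10^-3 × 90.03 = 0.3373 g

0.3373 g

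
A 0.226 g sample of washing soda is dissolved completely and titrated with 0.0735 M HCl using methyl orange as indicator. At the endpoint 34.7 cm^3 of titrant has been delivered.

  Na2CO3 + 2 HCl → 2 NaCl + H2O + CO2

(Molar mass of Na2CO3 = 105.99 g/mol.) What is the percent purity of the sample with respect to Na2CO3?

59.8 %

n(HCl) = 0.0347 L × 0.0735 mol/L = 2.55 × 10^-3 mol
From the 1:2 ratio, n(Na2CO3) = 1/2 × 2.55 × 10^-3 = 1.28 × 10^-3 mol
mass of Na2CO3 = 1.28 × 10^-3 × 105.99 g/mol = 0.135 g
% Na2CO3 = 0.135 / 0.226 × 100 = 59.8 %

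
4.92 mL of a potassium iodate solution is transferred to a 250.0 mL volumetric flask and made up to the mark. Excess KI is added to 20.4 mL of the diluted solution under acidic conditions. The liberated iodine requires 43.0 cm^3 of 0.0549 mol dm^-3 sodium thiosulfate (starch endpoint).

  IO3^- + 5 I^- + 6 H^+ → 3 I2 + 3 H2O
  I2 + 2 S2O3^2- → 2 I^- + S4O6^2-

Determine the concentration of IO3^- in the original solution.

0.980 mol/L

n(S2O3^2-) = 0.0430 × 0.0549 = 2.36 × 10^-3 mol
n(I2) = n(S2O3^2-)/2 = 1.18 × 10^-3 mol
From the 1:3 ratio, n(IO3^-) in the aliquot = 1/3 × 1.18 × 10^-3 = 3.93 × 10^-4 mol
[IO3^-]_dilute = 3.93 × 10^-4 / 0.0204 = 0.0193 mol/L
[IO3^-]_original = 0.0193 × 250.0/4.92 = 0.980 mol/L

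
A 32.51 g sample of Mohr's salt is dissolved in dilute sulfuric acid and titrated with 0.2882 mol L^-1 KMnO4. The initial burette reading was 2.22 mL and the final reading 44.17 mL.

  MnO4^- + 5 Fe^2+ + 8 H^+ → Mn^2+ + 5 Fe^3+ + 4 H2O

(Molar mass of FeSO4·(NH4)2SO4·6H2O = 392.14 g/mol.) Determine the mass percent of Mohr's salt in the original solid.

n(KMnO4) = 0.04195 L × 0.2882 mol/L = 0.01209 mol
From the 5:1 ratio, n(FeSO4·(NH4)2SO4·6H2O) = 5/1 × 0.01209 = 0.06045 mol
mass of FeSO4·(NH4)2SO4·6H2O = 0.06045 × 392.14 g/mol = 23.70 g
% FeSO4·(NH4)2SO4·6H2O = 23.70 / 32.51 × 100 = 72.92 %

72.92 %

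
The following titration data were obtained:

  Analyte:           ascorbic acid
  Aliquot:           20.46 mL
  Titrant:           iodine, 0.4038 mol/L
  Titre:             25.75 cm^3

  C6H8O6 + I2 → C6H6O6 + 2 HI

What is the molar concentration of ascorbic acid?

n(I2) = 0.02575 L × 0.4038 mol/L = 0.01040 mol
n(C6H8O6) = 0.01040 mol (1:1 mole ratio)
[C6H8O6] = 0.01040 mol / 0.02046 L = 0.5082 mol/L

0.5082 mol/L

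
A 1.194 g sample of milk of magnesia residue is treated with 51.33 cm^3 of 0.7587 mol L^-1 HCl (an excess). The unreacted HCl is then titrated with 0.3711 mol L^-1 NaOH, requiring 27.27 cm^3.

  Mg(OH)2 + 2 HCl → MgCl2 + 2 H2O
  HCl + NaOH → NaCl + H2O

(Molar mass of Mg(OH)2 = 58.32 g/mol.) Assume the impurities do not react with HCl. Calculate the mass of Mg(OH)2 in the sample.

0.8405 g

n(HCl) added = 0.05133 × 0.7587 = 0.03894 mol
n(NaOH) used in back-titration = 0.02727 × 0.3711 = 0.01012 mol
n(HCl) left over = 0.01012 mol (1:1 ratio)
n(HCl) consumed by analyte = 0.03894 − 0.01012 = 0.02882 mol
From the 1:2 ratio, n(Mg(OH)2) = 1/2 × 0.02882 = 0.01441 mol
mass of Mg(OH)2 = 0.01441 × 58.32 = 0.8405 g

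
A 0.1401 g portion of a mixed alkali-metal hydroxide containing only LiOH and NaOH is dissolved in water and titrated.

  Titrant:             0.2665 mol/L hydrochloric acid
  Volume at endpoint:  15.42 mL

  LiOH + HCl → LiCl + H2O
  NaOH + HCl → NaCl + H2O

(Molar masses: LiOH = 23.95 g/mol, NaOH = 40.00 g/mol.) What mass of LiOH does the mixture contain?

0.03623 g

n(HCl) = 0.01542 × 0.2665 = 4.109 × 10^-3 mol
Let x = n(LiOH), y = n(NaOH).
Titrant: 1x + 1y = 4.109 × 10^-3;  mass: 23.95x + 40.00y = 0.1401
Solving, x = 1.513 × 10^-3 mol, y = 2.597 × 10^-3 mol
mass of LiOH = 1.513 × 10^-3 × 23.95 = 0.03623 g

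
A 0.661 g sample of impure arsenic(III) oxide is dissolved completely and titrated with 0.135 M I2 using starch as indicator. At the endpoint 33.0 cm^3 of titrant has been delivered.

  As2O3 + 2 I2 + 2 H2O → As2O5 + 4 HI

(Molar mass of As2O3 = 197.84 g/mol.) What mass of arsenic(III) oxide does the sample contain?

0.441 g

n(I2) = 0.0330 L × 0.135 mol/L = 4.46 × 10^-3 mol
From the 1:2 ratio, n(As2O3) = 1/2 × 4.46 × 10^-3 = 2.23 × 10^-3 mol
mass of As2O3 = 2.23 × 10^-3 × 197.84 g/mol = 0.441 g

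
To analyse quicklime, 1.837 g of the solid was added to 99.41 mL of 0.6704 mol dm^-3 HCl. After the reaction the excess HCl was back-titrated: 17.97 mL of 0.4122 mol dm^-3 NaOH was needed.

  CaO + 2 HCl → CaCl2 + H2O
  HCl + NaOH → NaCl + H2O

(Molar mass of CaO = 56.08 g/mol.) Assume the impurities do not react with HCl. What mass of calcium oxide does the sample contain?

1.661 g

n(HCl) added = 0.09941 × 0.6704 = 0.06664 mol
n(NaOH) used in back-titration = 0.01797 × 0.4122 = 7.407 × 10^-3 mol
n(HCl) left over = 7.407 × 10^-3 mol (1:1 ratio)
n(HCl) consumed by analyte = 0.06664 − 7.407 × 10^-3 = 0.05924 mol
From the 1:2 ratio, n(CaO) = 1/2 × 0.05924 = 0.02962 mol
mass of CaO = 0.02962 × 56.08 = 1.661 g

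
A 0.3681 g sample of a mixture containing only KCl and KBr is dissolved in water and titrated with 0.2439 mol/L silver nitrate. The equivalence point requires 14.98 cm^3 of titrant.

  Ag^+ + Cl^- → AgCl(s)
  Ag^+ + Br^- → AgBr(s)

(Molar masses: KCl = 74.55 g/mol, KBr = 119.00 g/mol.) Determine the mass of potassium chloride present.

0.1118 g

n(AgNO3) = 0.01498 × 0.2439 = 3.654 × 10^-3 mol
Let x = n(KCl), y = n(KBr).
Titrant: 1x + 1y = 3.654 × 10^-3;  mass: 74.55x + 119.00y = 0.3681
Solving, x = 1.500 × 10^-3 mol, y = 2.153 × 10^-3 mol
mass of KCl = 1.500 × 10^-3 × 74.55 = 0.1118 g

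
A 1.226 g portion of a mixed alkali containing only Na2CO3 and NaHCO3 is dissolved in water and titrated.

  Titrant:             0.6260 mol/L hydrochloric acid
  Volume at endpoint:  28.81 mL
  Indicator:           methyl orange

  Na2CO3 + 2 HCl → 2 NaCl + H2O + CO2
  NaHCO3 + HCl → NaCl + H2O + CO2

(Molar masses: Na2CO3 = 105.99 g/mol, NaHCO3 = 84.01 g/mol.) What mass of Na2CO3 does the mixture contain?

n(HCl) = 0.02881 × 0.6260 = 0.01804 mol
Let x = n(Na2CO3), y = n(NaHCO3).
Titrant: 2x + 1y = 0.01804;  mass: 105.99x + 84.01y = 1.226
Solving, x = 4.661 × 10^-3 mol, y = 8.713 × 10^-3 mol
mass of Na2CO3 = 4.661 × 10^-3 × 105.99 = 0.4940 g

0.4940 g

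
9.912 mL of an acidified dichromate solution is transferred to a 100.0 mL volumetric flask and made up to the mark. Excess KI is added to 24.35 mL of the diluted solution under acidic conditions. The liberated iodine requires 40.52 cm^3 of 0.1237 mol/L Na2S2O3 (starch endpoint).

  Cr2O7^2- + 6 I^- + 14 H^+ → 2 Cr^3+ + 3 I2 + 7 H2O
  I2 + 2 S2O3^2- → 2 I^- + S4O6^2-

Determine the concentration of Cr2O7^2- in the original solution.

n(S2O3^2-) = 0.04052 × 0.1237 = 5.012 × 10^-3 mol
n(I2) = n(S2O3^2-)/2 = 2.506 × 10^-3 mol
From the 1:3 ratio, n(Cr2O7^2-) in the aliquot = 1/3 × 2.506 × 10^-3 = 8.354 × 10^-4 mol
[Cr2O7^2-]_dilute = 8.354 × 10^-4 / 0.02435 = 0.03431 mol/L
[Cr2O7^2-]_original = 0.03431 × 100.0/9.912 = 0.3461 mol/L

0.3461 mol/L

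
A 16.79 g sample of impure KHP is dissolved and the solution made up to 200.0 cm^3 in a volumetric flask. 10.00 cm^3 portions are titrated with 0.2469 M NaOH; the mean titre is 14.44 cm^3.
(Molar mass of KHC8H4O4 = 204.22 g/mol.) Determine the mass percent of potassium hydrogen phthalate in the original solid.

86.73 %

KHC8H4O4 + NaOH → KNaC8H4O4 + H2O
n(NaOH) per titration = 0.01444 × 0.2469 = 3.565 × 10^-3 mol
n(KHC8H4O4) in each aliquot = 3.565 × 10^-3 mol (1:1 ratio)
n(KHC8H4O4) in the whole flask = 3.565 × 10^-3 × 200.0/10.00 = 0.07130 mol
mass of KHC8H4O4 = 0.07130 × 204.22 = 14.56 g
% KHC8H4O4 = 14.56 / 16.79 × 100 = 86.73 %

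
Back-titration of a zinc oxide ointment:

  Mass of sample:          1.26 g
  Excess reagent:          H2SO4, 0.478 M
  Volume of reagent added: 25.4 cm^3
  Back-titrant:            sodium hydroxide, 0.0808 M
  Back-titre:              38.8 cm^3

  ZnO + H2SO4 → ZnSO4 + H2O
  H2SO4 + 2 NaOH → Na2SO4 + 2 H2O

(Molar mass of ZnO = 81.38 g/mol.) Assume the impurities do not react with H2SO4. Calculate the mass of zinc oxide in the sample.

0.860 g

n(H2SO4) added = 0.0254 × 0.478 = 0.0121 mol
n(NaOH) used in back-titration = 0.0388 × 0.0808 = 3.14 × 10^-3 mol
From the 1:2 ratio, n(H2SO4) left over = 1/2 × 3.14 × 10^-3 = 1.57 × 10^-3 mol
n(H2SO4) consumed by analyte = 0.0121 − 1.57 × 10^-3 = 0.0106 mol
n(ZnO) = 0.0106 mol (1:1 ratio)
mass of ZnO = 0.0106 × 81.38 = 0.860 g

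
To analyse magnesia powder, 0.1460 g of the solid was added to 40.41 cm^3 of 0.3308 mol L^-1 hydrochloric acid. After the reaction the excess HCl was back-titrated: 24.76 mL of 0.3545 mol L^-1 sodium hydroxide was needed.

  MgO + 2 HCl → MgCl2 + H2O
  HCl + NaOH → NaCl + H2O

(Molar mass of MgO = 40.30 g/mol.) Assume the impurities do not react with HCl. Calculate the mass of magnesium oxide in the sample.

n(HCl) added = 0.04041 × 0.3308 = 0.01337 mol
n(NaOH) used in back-titration = 0.02476 × 0.3545 = 8.777 × 10^-3 mol
n(HCl) left over = 8.777 × 10^-3 mol (1:1 ratio)
n(HCl) consumed by analyte = 0.01337 − 8.777 × 10^-3 = 4.590 × 10^-3 mol
From the 1:2 ratio, n(MgO) = 1/2 × 4.590 × 10^-3 = 2.295 × 10^-3 mol
mass of MgO = 2.295 × 10^-3 × 40.30 = 0.09249 g

0.09249 g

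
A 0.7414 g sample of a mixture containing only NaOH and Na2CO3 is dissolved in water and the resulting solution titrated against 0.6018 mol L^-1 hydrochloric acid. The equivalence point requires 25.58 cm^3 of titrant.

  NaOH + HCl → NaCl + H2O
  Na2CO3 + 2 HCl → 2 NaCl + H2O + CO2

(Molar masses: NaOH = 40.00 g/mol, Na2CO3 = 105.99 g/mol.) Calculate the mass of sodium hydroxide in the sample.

n(HCl) = 0.02558 × 0.6018 = 0.01539 mol
Let x = n(NaOH), y = n(Na2CO3).
Titrant: 1x + 2y = 0.01539;  mass: 40.00x + 105.99y = 0.7414
Solving, x = 5.726 × 10^-3 mol, y = 4.834 × 10^-3 mol
mass of NaOH = 5.726 × 10^-3 × 40.00 = 0.2290 g

0.2290 g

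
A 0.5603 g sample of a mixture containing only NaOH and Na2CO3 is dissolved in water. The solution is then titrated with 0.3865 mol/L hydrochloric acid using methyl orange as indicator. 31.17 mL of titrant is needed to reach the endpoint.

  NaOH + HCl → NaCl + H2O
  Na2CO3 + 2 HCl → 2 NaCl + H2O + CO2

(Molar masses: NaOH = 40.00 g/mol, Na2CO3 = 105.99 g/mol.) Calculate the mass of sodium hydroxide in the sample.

0.2405 g

n(HCl) = 0.03117 × 0.3865 = 0.01205 mol
Let x = n(NaOH), y = n(Na2CO3).
Titrant: 1x + 2y = 0.01205;  mass: 40.00x + 105.99y = 0.5603
Solving, x = 6.013 × 10^-3 mol, y = 3.017 × 10^-3 mol
mass of NaOH = 6.013 × 10^-3 × 40.00 = 0.2405 g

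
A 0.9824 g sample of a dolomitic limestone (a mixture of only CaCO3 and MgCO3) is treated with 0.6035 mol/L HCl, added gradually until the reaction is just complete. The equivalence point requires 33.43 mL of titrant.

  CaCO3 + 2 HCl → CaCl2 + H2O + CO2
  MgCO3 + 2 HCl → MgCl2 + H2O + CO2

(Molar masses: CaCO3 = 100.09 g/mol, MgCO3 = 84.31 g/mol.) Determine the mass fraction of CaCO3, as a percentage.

85.18 %

n(HCl) = 0.03343 × 0.6035 = 0.02018 mol
Let x = n(CaCO3), y = n(MgCO3).
Titrant: 2x + 2y = 0.02018;  mass: 100.09x + 84.31y = 0.9824
Solving, x = 8.360 × 10^-3 mol, y = 1.727 × 10^-3 mol
mass of CaCO3 = 8.360 × 10^-3 × 100.09 = 0.8368 g
% CaCO3 = 0.8368 / 0.9824 × 100 = 85.18 %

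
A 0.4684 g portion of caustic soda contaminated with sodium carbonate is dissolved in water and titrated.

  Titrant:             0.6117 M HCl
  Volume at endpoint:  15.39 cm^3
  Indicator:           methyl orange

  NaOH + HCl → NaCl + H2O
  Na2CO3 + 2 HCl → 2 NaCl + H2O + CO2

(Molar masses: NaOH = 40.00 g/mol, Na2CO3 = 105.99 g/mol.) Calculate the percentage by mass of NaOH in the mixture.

20.04 %

n(HCl) = 0.01539 × 0.6117 = 9.414 × 10^-3 mol
Let x = n(NaOH), y = n(Na2CO3).
Titrant: 1x + 2y = 9.414 × 10^-3;  mass: 40.00x + 105.99y = 0.4684
Solving, x = 2.347 × 10^-3 mol, y = 3.534 × 10^-3 mol
mass of NaOH = 2.347 × 10^-3 × 40.00 = 0.09388 g
% NaOH = 0.09388 / 0.4684 × 100 = 20.04 %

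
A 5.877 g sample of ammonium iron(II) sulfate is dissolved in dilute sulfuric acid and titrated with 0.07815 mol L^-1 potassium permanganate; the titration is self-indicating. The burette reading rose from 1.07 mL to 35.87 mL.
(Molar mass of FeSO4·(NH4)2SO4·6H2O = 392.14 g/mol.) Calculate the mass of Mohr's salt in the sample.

5.332 g

MnO4^- + 5 Fe^2+ + 8 H^+ → Mn^2+ + 5 Fe^3+ + 4 H2O
n(KMnO4) = 0.03480 L × 0.07815 mol/L = 2.720 × 10^-3 mol
From the 5:1 ratio, n(FeSO4·(NH4)2SO4·6H2O) = 5/1 × 2.720 × 10^-3 = 0.01360 mol
mass of FeSO4·(NH4)2SO4·6H2O = 0.01360 × 392.14 g/mol = 5.332 g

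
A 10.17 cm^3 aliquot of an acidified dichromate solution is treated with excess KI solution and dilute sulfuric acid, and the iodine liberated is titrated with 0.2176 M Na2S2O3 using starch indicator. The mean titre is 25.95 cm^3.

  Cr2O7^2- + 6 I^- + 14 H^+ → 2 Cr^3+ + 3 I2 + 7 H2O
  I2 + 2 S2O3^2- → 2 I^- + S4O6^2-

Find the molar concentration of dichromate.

n(S2O3^2-) = 0.02595 × 0.2176 = 5.647 × 10^-3 mol
n(I2) = n(S2O3^2-)/2 = 2.823 × 10^-3 mol
From the 1:3 ratio, n(Cr2O7^2-) in the aliquot = 1/3 × 2.823 × 10^-3 = 9.411 × 10^-4 mol
[Cr2O7^2-] = 9.411 × 10^-4 / 0.01017 = 0.09254 mol/L

0.09254 M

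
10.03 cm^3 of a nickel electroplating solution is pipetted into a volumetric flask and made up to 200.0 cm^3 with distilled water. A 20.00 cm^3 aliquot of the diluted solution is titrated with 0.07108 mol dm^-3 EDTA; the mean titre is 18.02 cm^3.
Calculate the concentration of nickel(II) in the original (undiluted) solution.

Ni^2+ + EDTA^4- → [Ni(EDTA)]^2-
n(EDTA) = 0.01802 × 0.07108 = 1.281 × 10^-3 mol
n(Ni2+) in the aliquot = 1.281 × 10^-3 mol (1:1 ratio)
[Ni2+]_dilute = 1.281 × 10^-3 / 0.02000 = 0.06404 mol/L
Dilution factor = 200.0 / 10.03 = 19.94
[Ni2+]_stock = 0.06404 × 19.94 = 1.277 mol/L

1.277 mol/L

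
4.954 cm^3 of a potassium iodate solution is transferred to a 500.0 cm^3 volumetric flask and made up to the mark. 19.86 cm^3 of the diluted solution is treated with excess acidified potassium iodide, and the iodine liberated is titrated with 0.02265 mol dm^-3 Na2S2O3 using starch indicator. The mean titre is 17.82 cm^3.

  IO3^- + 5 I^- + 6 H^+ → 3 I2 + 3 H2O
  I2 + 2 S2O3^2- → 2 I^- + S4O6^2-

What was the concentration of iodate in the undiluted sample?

n(S2O3^2-) = 0.01782 × 0.02265 = 4.036 × 10^-4 mol
n(I2) = n(S2O3^2-)/2 = 2.018 × 10^-4 mol
From the 1:3 ratio, n(IO3^-) in the aliquot = 1/3 × 2.018 × 10^-4 = 6.727 × 10^-5 mol
[IO3^-]_dilute = 6.727 × 10^-5 / 0.01986 = 0.003387 mol/L
[IO3^-]_original = 0.003387 × 500.0/4.954 = 0.3419 mol/L

0.3419 mol/L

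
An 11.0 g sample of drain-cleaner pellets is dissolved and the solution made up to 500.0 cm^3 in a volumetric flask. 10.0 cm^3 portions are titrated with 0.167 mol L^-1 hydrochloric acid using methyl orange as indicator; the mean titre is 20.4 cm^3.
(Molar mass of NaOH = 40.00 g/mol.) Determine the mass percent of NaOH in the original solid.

61.9 %

NaOH + HCl → NaCl + H2O
n(HCl) per titration = 0.0204 × 0.167 = 3.41 × 10^-3 mol
n(NaOH) in each aliquot = 3.41 × 10^-3 mol (1:1 ratio)
n(NaOH) in the whole flask = 3.41 × 10^-3 × 500.0/10.0 = 0.170 mol
mass of NaOH = 0.170 × 40.00 = 6.81 g
% NaOH = 6.81 / 11.0 × 100 = 61.9 %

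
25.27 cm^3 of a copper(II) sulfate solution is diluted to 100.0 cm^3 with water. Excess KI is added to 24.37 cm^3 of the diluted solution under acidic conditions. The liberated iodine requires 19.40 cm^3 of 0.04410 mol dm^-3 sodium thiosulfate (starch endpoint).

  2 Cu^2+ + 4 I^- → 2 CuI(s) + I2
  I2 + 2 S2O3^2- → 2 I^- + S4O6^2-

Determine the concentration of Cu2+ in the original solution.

0.1389 mol/L

n(S2O3^2-) = 0.01940 × 0.04410 = 8.555 × 10^-4 mol
n(I2) = n(S2O3^2-)/2 = 4.278 × 10^-4 mol
From the 2:1 ratio, n(Cu2+) in the aliquot = 2/1 × 4.278 × 10^-4 = 8.555 × 10^-4 mol
[Cu2+]_dilute = 8.555 × 10^-4 / 0.02437 = 0.03511 mol/L
[Cu2+]_original = 0.03511 × 100.0/25.27 = 0.1389 mol/L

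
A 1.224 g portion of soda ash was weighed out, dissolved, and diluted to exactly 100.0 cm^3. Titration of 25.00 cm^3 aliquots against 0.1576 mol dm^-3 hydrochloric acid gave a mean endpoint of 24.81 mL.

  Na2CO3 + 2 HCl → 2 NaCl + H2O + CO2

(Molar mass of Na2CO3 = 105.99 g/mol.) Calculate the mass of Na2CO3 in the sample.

n(HCl) per titration = 0.02481 × 0.1576 = 3.910 × 10^-3 mol
From the 1:2 ratio, n(Na2CO3) in each aliquot = 1/2 × 3.910 × 10^-3 = 1.955 × 10^-3 mol
n(Na2CO3) in the whole flask = 1.955 × 10^-3 × 100.0/25.00 = 7.820 × 10^-3 mol
mass of Na2CO3 = 7.820 × 10^-3 × 105.99 = 0.8289 g

0.8289 g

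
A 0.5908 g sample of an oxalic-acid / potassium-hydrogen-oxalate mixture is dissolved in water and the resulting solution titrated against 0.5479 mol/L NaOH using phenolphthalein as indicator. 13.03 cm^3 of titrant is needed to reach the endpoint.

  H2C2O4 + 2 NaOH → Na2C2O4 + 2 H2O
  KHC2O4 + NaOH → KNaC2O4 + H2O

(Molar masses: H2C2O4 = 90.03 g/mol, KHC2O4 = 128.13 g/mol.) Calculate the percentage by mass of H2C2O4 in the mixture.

n(NaOH) = 0.01303 × 0.5479 = 7.139 × 10^-3 mol
Let x = n(H2C2O4), y = n(KHC2O4).
Titrant: 2x + 1y = 7.139 × 10^-3;  mass: 90.03x + 128.13y = 0.5908
Solving, x = 1.949 × 10^-3 mol, y = 3.242 × 10^-3 mol
mass of H2C2O4 = 1.949 × 10^-3 × 90.03 = 0.1754 g
% H2C2O4 = 0.1754 / 0.5908 × 100 = 29.70 %

29.70 %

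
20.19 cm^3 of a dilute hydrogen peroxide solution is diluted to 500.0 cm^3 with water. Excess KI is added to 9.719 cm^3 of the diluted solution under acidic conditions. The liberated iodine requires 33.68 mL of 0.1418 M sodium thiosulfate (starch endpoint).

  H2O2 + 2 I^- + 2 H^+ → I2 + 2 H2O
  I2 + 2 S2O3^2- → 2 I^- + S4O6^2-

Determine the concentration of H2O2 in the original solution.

6.085 M

n(S2O3^2-) = 0.03368 × 0.1418 = 4.776 × 10^-3 mol
n(I2) = n(S2O3^2-)/2 = 2.388 × 10^-3 mol
n(H2O2) in the aliquot = 2.388 × 10^-3 mol (1:1 ratio)
[H2O2]_dilute = 2.388 × 10^-3 / 0.009719 = 0.2457 mol/L
[H2O2]_original = 0.2457 × 500.0/20.19 = 6.085 mol/L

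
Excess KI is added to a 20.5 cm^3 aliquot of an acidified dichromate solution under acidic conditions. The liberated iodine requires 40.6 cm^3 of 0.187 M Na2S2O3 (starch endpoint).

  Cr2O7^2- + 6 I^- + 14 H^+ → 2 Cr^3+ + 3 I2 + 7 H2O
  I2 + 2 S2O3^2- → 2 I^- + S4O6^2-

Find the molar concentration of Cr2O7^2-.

0.0617 M

n(S2O3^2-) = 0.0406 × 0.187 = 7.59 × 10^-3 mol
n(I2) = n(S2O3^2-)/2 = 3.80 × 10^-3 mol
From the 1:3 ratio, n(Cr2O7^2-) in the aliquot = 1/3 × 3.80 × 10^-3 = 1.27 × 10^-3 mol
[Cr2O7^2-] = 1.27 × 10^-3 / 0.0205 = 0.0617 mol/L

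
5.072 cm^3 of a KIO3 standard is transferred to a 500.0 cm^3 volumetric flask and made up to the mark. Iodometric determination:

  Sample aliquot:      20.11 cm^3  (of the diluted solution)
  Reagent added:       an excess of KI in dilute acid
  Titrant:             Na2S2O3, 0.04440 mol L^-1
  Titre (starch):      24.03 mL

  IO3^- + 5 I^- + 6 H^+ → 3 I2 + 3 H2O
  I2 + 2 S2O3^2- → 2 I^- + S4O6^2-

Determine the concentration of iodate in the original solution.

n(S2O3^2-) = 0.02403 × 0.04440 = 1.067 × 10^-3 mol
n(I2) = n(S2O3^2-)/2 = 5.335 × 10^-4 mol
From the 1:3 ratio, n(IO3^-) in the aliquot = 1/3 × 5.335 × 10^-4 = 1.778 × 10^-4 mol
[IO3^-]_dilute = 1.778 × 10^-4 / 0.02011 = 0.008842 mol/L
[IO3^-]_original = 0.008842 × 500.0/5.072 = 0.8717 mol/L

0.8717 mol/L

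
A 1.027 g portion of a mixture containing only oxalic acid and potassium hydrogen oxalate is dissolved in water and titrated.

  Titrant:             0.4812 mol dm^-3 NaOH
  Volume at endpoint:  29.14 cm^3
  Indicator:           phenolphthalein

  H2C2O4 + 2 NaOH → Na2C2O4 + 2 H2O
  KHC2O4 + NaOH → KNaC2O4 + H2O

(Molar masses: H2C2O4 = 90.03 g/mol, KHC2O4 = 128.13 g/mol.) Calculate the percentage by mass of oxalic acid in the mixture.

n(NaOH) = 0.02914 × 0.4812 = 0.01402 mol
Let x = n(H2C2O4), y = n(KHC2O4).
Titrant: 2x + 1y = 0.01402;  mass: 90.03x + 128.13y = 1.027
Solving, x = 4.630 × 10^-3 mol, y = 4.762 × 10^-3 mol
mass of H2C2O4 = 4.630 × 10^-3 × 90.03 = 0.4168 g
% H2C2O4 = 0.4168 / 1.027 × 100 = 40.59 %

40.59 %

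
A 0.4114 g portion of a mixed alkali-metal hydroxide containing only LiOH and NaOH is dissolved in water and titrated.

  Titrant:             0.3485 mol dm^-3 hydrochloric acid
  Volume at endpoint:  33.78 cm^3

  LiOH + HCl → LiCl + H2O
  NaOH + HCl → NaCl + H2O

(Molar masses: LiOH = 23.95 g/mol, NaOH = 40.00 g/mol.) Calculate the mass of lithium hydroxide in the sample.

n(HCl) = 0.03378 × 0.3485 = 0.01177 mol
Let x = n(LiOH), y = n(NaOH).
Titrant: 1x + 1y = 0.01177;  mass: 23.95x + 40.00y = 0.4114
Solving, x = 3.707 × 10^-3 mol, y = 8.066 × 10^-3 mol
mass of LiOH = 3.707 × 10^-3 × 23.95 = 0.08878 g

0.08878 g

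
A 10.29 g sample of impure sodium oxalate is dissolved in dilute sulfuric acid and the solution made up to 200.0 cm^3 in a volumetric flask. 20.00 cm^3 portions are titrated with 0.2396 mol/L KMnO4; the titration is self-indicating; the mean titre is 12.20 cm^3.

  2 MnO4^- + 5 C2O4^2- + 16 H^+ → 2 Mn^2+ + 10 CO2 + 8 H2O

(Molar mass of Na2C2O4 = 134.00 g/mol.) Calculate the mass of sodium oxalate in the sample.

n(KMnO4) per titration = 0.01220 × 0.2396 = 2.923 × 10^-3 mol
From the 5:2 ratio, n(Na2C2O4) in each aliquot = 5/2 × 2.923 × 10^-3 = 7.308 × 10^-3 mol
n(Na2C2O4) in the whole flask = 7.308 × 10^-3 × 200.0/20.00 = 0.07308 mol
mass of Na2C2O4 = 0.07308 × 134.00 = 9.792 g

9.792 g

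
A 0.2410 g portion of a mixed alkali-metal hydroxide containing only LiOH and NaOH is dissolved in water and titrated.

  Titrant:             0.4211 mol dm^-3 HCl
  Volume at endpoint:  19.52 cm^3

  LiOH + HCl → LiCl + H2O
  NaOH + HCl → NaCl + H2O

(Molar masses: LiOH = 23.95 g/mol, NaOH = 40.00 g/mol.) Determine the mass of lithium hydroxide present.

n(HCl) = 0.01952 × 0.4211 = 8.220 × 10^-3 mol
Let x = n(LiOH), y = n(NaOH).
Titrant: 1x + 1y = 8.220 × 10^-3;  mass: 23.95x + 40.00y = 0.2410
Solving, x = 5.470 × 10^-3 mol, y = 2.750 × 10^-3 mol
mass of LiOH = 5.470 × 10^-3 × 23.95 = 0.1310 g

0.1310 g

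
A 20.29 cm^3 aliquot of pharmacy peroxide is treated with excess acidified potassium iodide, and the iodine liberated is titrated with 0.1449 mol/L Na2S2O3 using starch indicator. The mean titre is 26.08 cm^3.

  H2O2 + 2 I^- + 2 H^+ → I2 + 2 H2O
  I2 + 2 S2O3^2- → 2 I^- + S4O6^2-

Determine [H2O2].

n(S2O3^2-) = 0.02608 × 0.1449 = 3.779 × 10^-3 mol
n(I2) = n(S2O3^2-)/2 = 1.889 × 10^-3 mol
n(H2O2) in the aliquot = 1.889 × 10^-3 mol (1:1 ratio)
[H2O2] = 1.889 × 10^-3 / 0.02029 = 0.09312 mol/L

0.09312 mol/L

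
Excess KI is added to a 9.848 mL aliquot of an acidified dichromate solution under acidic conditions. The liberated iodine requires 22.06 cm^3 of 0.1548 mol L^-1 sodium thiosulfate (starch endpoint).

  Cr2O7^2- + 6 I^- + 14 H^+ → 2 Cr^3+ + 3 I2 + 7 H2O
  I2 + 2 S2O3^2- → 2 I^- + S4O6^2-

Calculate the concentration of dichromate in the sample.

0.05779 mol/L

n(S2O3^2-) = 0.02206 × 0.1548 = 3.415 × 10^-3 mol
n(I2) = n(S2O3^2-)/2 = 1.707 × 10^-3 mol
From the 1:3 ratio, n(Cr2O7^2-) in the aliquot = 1/3 × 1.707 × 10^-3 = 5.691 × 10^-4 mol
[Cr2O7^2-] = 5.691 × 10^-4 / 0.009848 = 0.05779 mol/L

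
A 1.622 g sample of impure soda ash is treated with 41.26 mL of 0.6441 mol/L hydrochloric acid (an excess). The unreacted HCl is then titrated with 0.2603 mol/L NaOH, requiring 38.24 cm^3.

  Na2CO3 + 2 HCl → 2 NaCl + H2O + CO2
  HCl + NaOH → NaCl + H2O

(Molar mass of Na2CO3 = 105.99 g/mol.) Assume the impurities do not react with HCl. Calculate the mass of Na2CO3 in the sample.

n(HCl) added = 0.04126 × 0.6441 = 0.02658 mol
n(NaOH) used in back-titration = 0.03824 × 0.2603 = 9.954 × 10^-3 mol
n(HCl) left over = 9.954 × 10^-3 mol (1:1 ratio)
n(HCl) consumed by analyte = 0.02658 − 9.954 × 10^-3 = 0.01662 mol
From the 1:2 ratio, n(Na2CO3) = 1/2 × 0.01662 = 8.311 × 10^-3 mol
mass of Na2CO3 = 8.311 × 10^-3 × 105.99 = 0.8809 g

0.8809 g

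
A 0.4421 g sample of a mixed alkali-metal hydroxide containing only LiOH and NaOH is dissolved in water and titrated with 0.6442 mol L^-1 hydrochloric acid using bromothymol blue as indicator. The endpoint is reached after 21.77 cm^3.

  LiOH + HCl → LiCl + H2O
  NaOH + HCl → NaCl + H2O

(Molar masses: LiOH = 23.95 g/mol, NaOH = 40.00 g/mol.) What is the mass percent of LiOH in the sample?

n(HCl) = 0.02177 × 0.6442 = 0.01402 mol
Let x = n(LiOH), y = n(NaOH).
Titrant: 1x + 1y = 0.01402;  mass: 23.95x + 40.00y = 0.4421
Solving, x = 7.406 × 10^-3 mol, y = 6.618 × 10^-3 mol
mass of LiOH = 7.406 × 10^-3 × 23.95 = 0.1774 g
% LiOH = 0.1774 / 0.4421 × 100 = 40.12 %

40.12 %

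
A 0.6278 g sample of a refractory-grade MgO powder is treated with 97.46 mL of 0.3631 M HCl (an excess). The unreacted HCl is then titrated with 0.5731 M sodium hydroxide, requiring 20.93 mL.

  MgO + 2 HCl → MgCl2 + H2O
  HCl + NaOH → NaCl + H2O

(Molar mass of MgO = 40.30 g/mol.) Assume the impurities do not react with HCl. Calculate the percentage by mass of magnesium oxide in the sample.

n(HCl) added = 0.09746 × 0.3631 = 0.03539 mol
n(NaOH) used in back-titration = 0.02093 × 0.5731 = 0.01199 mol
n(HCl) left over = 0.01199 mol (1:1 ratio)
n(HCl) consumed by analyte = 0.03539 − 0.01199 = 0.02339 mol
From the 1:2 ratio, n(MgO) = 1/2 × 0.02339 = 0.01170 mol
mass of MgO = 0.01170 × 40.30 = 0.4714 g
% MgO = 0.4714 / 0.6278 × 100 = 75.08 %

75.08 %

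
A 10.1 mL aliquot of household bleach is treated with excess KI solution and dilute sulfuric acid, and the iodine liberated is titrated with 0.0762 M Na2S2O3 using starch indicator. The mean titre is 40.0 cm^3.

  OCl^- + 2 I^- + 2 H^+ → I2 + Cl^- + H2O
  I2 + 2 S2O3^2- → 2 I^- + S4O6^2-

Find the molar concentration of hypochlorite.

0.151 M

n(S2O3^2-) = 0.0400 × 0.0762 = 3.05 × 10^-3 mol
n(I2) = n(S2O3^2-)/2 = 1.52 × 10^-3 mol
n(OCl^-) in the aliquot = 1.52 × 10^-3 mol (1:1 ratio)
[OCl^-] = 1.52 × 10^-3 / 0.0101 = 0.151 mol/L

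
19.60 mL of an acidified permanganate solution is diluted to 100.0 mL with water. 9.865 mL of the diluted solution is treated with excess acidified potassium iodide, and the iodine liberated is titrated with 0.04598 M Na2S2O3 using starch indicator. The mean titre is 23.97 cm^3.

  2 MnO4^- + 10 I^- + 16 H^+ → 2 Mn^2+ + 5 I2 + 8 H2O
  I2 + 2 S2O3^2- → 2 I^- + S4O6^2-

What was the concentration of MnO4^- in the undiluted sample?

n(S2O3^2-) = 0.02397 × 0.04598 = 1.102 × 10^-3 mol
n(I2) = n(S2O3^2-)/2 = 5.511 × 10^-4 mol
From the 2:5 ratio, n(MnO4^-) in the aliquot = 2/5 × 5.511 × 10^-4 = 2.204 × 10^-4 mol
[MnO4^-]_dilute = 2.204 × 10^-4 / 0.009865 = 0.02234 mol/L
[MnO4^-]_original = 0.02234 × 100.0/19.60 = 0.1140 mol/L

0.1140 M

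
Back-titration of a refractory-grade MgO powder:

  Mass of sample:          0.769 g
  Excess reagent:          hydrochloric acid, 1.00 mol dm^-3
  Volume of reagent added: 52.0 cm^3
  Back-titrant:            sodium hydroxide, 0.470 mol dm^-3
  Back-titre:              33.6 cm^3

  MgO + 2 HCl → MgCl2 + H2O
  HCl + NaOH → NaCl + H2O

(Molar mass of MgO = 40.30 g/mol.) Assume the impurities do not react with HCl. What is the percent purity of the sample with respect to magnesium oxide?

n(HCl) added = 0.0520 × 1.00 = 0.0520 mol
n(NaOH) used in back-titration = 0.0336 × 0.470 = 0.0158 mol
n(HCl) left over = 0.0158 mol (1:1 ratio)
n(HCl) consumed by analyte = 0.0520 − 0.0158 = 0.0362 mol
From the 1:2 ratio, n(MgO) = 1/2 × 0.0362 = 0.0181 mol
mass of MgO = 0.0181 × 40.30 = 0.730 g
% MgO = 0.730 / 0.769 × 100 = 94.9 %

94.9 %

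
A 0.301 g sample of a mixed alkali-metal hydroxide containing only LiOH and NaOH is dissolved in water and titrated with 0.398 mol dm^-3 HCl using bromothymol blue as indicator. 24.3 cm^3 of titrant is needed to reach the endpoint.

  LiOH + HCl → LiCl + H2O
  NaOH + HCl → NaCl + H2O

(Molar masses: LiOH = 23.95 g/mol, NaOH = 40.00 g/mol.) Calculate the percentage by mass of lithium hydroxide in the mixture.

n(HCl) = 0.0243 × 0.398 = 9.67 × 10^-3 mol
Let x = n(LiOH), y = n(NaOH).
Titrant: 1x + 1y = 9.67 × 10^-3;  mass: 23.95x + 40.00y = 0.301
Solving, x = 5.35 × 10^-3 mol, y = 4.32 × 10^-3 mol
mass of LiOH = 5.35 × 10^-3 × 23.95 = 0.128 g
% LiOH = 0.128 / 0.301 × 100 = 42.6 %

42.6 %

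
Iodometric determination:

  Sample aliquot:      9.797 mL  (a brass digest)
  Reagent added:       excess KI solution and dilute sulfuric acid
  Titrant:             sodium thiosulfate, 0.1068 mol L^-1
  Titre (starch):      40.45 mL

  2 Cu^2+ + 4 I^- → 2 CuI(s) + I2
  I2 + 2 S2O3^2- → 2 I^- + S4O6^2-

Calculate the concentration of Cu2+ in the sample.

n(S2O3^2-) = 0.04045 × 0.1068 = 4.320 × 10^-3 mol
n(I2) = n(S2O3^2-)/2 = 2.160 × 10^-3 mol
From the 2:1 ratio, n(Cu2+) in the aliquot = 2/1 × 2.160 × 10^-3 = 4.320 × 10^-3 mol
[Cu2+] = 4.320 × 10^-3 / 0.009797 = 0.4410 mol/L

0.4410 mol/L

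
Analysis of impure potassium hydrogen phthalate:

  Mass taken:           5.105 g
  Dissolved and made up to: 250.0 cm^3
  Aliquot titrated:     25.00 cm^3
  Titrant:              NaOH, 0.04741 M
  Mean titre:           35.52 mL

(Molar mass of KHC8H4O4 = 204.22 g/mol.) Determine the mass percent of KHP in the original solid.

KHC8H4O4 + NaOH → KNaC8H4O4 + H2O
n(NaOH) per titration = 0.03552 × 0.04741 = 1.684 × 10^-3 mol
n(KHC8H4O4) in each aliquot = 1.684 × 10^-3 mol (1:1 ratio)
n(KHC8H4O4) in the whole flask = 1.684 × 10^-3 × 250.0/25.00 = 0.01684 mol
mass of KHC8H4O4 = 0.01684 × 204.22 = 3.439 g
% KHC8H4O4 = 3.439 / 5.105 × 100 = 67.37 %

67.37 %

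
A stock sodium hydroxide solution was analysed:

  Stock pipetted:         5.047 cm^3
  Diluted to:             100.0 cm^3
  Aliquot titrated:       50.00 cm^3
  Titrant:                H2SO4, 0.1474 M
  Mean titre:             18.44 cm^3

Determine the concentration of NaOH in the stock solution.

2 NaOH + H2SO4 → Na2SO4 + 2 H2O
n(H2SO4) = 0.01844 × 0.1474 = 2.718 × 10^-3 mol
From the 2:1 ratio, n(NaOH) in the aliquot = 2/1 × 2.718 × 10^-3 = 5.436 × 10^-3 mol
[NaOH]_dilute = 5.436 × 10^-3 / 0.05000 = 0.1087 mol/L
Dilution factor = 100.0 / 5.047 = 19.81
[NaOH]_stock = 0.1087 × 19.81 = 2.154 mol/L

2.154 M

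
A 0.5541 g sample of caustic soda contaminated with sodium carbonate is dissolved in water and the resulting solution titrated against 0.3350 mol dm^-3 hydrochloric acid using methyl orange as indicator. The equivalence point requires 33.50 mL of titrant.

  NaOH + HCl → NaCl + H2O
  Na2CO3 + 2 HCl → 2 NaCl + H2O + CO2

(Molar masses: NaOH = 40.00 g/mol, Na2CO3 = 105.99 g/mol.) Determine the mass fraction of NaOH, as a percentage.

n(HCl) = 0.03350 × 0.3350 = 0.01122 mol
Let x = n(NaOH), y = n(Na2CO3).
Titrant: 1x + 2y = 0.01122;  mass: 40.00x + 105.99y = 0.5541
Solving, x = 3.127 × 10^-3 mol, y = 4.048 × 10^-3 mol
mass of NaOH = 3.127 × 10^-3 × 40.00 = 0.1251 g
% NaOH = 0.1251 / 0.5541 × 100 = 22.57 %

22.57 %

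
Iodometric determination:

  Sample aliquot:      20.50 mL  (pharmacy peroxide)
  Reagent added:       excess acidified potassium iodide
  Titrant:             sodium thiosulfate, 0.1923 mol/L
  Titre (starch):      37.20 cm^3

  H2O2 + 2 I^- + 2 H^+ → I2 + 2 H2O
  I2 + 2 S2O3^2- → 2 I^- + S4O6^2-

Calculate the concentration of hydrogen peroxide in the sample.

n(S2O3^2-) = 0.03720 × 0.1923 = 7.154 × 10^-3 mol
n(I2) = n(S2O3^2-)/2 = 3.577 × 10^-3 mol
n(H2O2) in the aliquot = 3.577 × 10^-3 mol (1:1 ratio)
[H2O2] = 3.577 × 10^-3 / 0.02050 = 0.1745 mol/L

0.1745 mol/L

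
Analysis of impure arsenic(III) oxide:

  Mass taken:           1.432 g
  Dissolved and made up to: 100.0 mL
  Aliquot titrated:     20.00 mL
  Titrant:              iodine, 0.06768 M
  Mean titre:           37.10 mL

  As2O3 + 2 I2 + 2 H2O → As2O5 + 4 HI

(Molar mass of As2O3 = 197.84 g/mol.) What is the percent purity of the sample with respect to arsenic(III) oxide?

n(I2) per titration = 0.03710 × 0.06768 = 2.511 × 10^-3 mol
From the 1:2 ratio, n(As2O3) in each aliquot = 1/2 × 2.511 × 10^-3 = 1.255 × 10^-3 mol
n(As2O3) in the whole flask = 1.255 × 10^-3 × 100.0/20.00 = 6.277 × 10^-3 mol
mass of As2O3 = 6.277 × 10^-3 × 197.84 = 1.242 g
% As2O3 = 1.242 / 1.432 × 100 = 86.73 %

86.73 %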